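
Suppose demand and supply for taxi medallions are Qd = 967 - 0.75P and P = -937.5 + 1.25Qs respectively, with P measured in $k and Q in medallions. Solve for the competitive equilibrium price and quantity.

P* = 140, Q* = 862

In direct form, Qs = 750 + 0.8P.
Set Qd = Qs: 967 - 0.75P = 750 + 0.8P, so 217 = 1.55P and P* = 140.
From the demand curve, Q* = 967 - 0.75(140) = 862.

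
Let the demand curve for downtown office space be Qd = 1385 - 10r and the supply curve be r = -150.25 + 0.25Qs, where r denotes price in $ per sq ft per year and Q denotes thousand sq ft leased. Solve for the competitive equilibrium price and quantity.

r* = 56, Q* = 825

Solving each curve for Q: Qs = 601 + 4r.
Set Qd = Qs: 1385 - 10r = 601 + 4r, so 784 = 14r and r* = 56.
Substitute back: Q* = 1385 - 10(56) = 825.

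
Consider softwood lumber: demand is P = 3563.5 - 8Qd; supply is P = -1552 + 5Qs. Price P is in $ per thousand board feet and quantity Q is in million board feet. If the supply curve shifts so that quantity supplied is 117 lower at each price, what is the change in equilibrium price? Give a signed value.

In direct form, Qd = 445.4375 - 0.125P and Qs = 310.4 + 0.2P.
Set Qd = Qs: 445.4375 - 0.125P = 310.4 + 0.2P, so 135.0375 = 0.325P and P* = 415.5.
Substitute back: Q* = 445.4375 - 0.125(415.5) = 393.5.
After the shift, supply is Qs = 193.4 + 0.2P.
The new intersection has 252.0375 = 0.325P, i.e. P = 775.5, Q = 348.5.
ΔP = 775.5 - 415.5 = 360.

ΔP = 360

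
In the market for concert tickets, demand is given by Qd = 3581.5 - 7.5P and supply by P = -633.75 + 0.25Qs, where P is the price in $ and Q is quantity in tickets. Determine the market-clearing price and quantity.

P* = 91, Q* = 2899

Inverting to quantity form: Qs = 2535 + 4P.
Set Qd = Qs: 3581.5 - 7.5P = 2535 + 4P, so 1046.5 = 11.5P and P* = 91.
Substitute back: Q* = 3581.5 - 7.5(91) = 2899.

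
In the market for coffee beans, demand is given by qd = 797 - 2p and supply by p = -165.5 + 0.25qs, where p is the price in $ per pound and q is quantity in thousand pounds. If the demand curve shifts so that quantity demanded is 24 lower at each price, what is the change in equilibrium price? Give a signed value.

Δp = -4

In direct form, qs = 662 + 4p.
The market clears where 797 - 2p = 662 + 4p. Rearranging, 6p = 135, hence p* = 22.5.
Substitute back: q* = 797 - 2(22.5) = 752.
After the shift, demand is qd = 773 - 2p.
New equilibrium: 111 = 6p, so p = 18.5 and q = 736.
Δp = 18.5 - 22.5 = -4.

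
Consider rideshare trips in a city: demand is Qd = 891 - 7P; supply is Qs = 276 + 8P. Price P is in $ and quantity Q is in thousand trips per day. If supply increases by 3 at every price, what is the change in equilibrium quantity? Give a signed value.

Equating demand and supply, 891 - 7P = 276 + 8P gives 15P = 615, so P* = 41.
Plugging P* into demand: Q* = 891 - 7(41) = 604.
After the shift, supply is Qs = 279 + 8P.
Re-solving, 15P = 612 gives P = 40.8 and Q = 605.4.
ΔQ = 605.4 - 604 = 1.4.

ΔQ = 1.4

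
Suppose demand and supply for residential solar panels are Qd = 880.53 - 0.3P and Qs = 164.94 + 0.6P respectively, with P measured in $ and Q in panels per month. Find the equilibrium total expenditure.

Total expenditure = 510454.2

Set Qd = Qs: 880.53 - 0.3P = 164.94 + 0.6P, so 715.59 = 0.9P and P* = 795.1.
Substitute back: Q* = 880.53 - 0.3(795.1) = 642.
Total expenditure = P* × Q* = 795.1 × 642 = 510454.2.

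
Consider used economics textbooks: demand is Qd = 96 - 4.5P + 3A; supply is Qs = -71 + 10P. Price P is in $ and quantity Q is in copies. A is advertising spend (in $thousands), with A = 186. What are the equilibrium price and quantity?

P* = 50, Q* = 429

With A = 186, demand is Qd = 654 - 4.5P.
At equilibrium Qd = Qs, so 654 - 4.5P = -71 + 10P; collecting terms, 725 = 14.5P and P* = 50.
Plugging P* into demand: Q* = 654 - 4.5(50) = 429.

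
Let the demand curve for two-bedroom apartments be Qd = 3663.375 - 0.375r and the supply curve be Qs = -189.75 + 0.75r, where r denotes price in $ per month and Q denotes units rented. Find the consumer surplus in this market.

At equilibrium Qd = Qs, so 3663.375 - 0.375r = -189.75 + 0.75r; collecting terms, 3853.125 = 1.125r and r* = 3425.
Plugging r* into demand: Q* = 3663.375 - 0.375(3425) = 2379.
Demand choke price (Qd = 0): r = 3663.375/0.375 = 9769. Consumer surplus = ½ × (9769 - 3425) × 2379 = 7546188.

Consumer surplus = 7546188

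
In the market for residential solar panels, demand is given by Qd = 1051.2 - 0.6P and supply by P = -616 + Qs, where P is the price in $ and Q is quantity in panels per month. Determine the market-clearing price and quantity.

Rewriting in direct form: Qs = 616 + P.
Equating demand and supply, 1051.2 - 0.6P = 616 + P gives 1.6P = 435.2, so P* = 272.
Plugging P* into demand: Q* = 1051.2 - 0.6(272) = 888.

P* = 272, Q* = 888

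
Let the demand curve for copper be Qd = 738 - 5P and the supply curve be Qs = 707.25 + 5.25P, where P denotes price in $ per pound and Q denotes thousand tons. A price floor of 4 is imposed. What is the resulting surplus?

Surplus = 10.25

Evaluating both curves at the floor price 4 gives Qd = 718, Qs = 728.25.
Surplus = Qs - Qd = 728.25 - 718 = 10.25.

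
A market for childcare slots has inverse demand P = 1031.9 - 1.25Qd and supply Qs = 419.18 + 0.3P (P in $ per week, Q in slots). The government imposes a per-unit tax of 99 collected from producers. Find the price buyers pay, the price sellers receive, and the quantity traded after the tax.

Rewriting in direct form: Qd = 825.52 - 0.8P.
The tax drives a wedge P_b - P_s = 99. Substituting P_s = P_b - 99 into supply: Qs = 389.48 + 0.3P_b.
Set Qd = Qs: 825.52 - 0.8P_b = 389.48 + 0.3P_b, so 436.04 = 1.1P_b and P_b = 396.4.
So P_s = 297.4 and the quantity traded is Q = 825.52 - 0.8(396.4) = 508.4.

P_b = 396.4, P_s = 297.4, Q = 508.4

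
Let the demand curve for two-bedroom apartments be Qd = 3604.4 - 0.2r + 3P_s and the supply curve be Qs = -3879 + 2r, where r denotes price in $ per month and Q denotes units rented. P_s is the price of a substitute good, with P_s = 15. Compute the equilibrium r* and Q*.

With P_s = 15, demand is Qd = 3649.4 - 0.2r.
Set Qd = Qs: 3649.4 - 0.2r = -3879 + 2r, so 7528.4 = 2.2r and r* = 3422.
Substitute back: Q* = 3649.4 - 0.2(3422) = 2965.

r* = 3422, Q* = 2965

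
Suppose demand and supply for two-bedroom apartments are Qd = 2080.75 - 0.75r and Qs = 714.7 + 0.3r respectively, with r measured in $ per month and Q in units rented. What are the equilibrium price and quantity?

Equating demand and supply, 2080.75 - 0.75r = 714.7 + 0.3r gives 1.05r = 1366.05, so r* = 1301.
Then Q* = 2080.75 - 0.75(1301) = 1105.

r* = 1301, Q* = 1105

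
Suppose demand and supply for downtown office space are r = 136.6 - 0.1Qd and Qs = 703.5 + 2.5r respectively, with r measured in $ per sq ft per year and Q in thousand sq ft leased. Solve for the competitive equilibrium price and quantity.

Solving each curve for Q: Qd = 1366 - 10r.
Set Qd = Qs: 1366 - 10r = 703.5 + 2.5r, so 662.5 = 12.5r and r* = 53.
Then Q* = 1366 - 10(53) = 836.

r* = 53, Q* = 836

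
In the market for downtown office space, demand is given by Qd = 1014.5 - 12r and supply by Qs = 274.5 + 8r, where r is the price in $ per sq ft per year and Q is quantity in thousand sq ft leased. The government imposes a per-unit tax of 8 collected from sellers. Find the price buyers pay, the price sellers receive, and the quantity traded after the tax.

With a tax of 8 on sellers, they supply based on the net price r_s = r_b - 8, so Qs = 210.5 + 8r_b.
Equate demand and the shifted supply: 1014.5 - 12r_b = 210.5 + 8r_b, giving 20r_b = 804, so r_b = 40.2.
Then r_s = 40.2 - 8 = 32.2 and Q = 1014.5 - 12(40.2) = 532.1.

r_b = 40.2, r_s = 32.2, Q = 532.1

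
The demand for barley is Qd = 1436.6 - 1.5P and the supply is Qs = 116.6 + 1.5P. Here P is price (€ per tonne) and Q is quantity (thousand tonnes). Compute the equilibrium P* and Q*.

P* = 440, Q* = 776.6

Equating demand and supply, 1436.6 - 1.5P = 116.6 + 1.5P gives 3P = 1320, so P* = 440.
Then Q* = 1436.6 - 1.5(440) = 776.6.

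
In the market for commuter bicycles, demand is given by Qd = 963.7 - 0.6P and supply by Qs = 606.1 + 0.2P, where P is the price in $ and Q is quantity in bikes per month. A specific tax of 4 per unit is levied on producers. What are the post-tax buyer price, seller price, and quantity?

P_b = 448, P_s = 444, Q = 694.9

The tax drives a wedge P_b - P_s = 4. Substituting P_s = P_b - 4 into supply: Qs = 605.3 + 0.2P_b.
Market clearing requires 963.7 - 0.6P_b = 605.3 + 0.2P_b; hence 358.4 = 0.8P_b and P_b = 448.
So P_s = 444 and the quantity traded is Q = 963.7 - 0.6(448) = 694.9.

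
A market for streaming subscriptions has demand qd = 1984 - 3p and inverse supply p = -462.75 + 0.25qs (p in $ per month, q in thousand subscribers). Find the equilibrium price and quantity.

Inverting to quantity form: qs = 1851 + 4p.
Set qd = qs: 1984 - 3p = 1851 + 4p, so 133 = 7p and p* = 19.
Substitute back: q* = 1984 - 3(19) = 1927.

p* = 19, q* = 1927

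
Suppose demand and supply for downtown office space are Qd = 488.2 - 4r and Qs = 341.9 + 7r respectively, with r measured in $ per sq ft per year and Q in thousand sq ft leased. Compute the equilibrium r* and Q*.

The market clears where 488.2 - 4r = 341.9 + 7r. Rearranging, 11r = 146.3, hence r* = 13.3.
Then Q* = 488.2 - 4(13.3) = 435.

r* = 13.3, Q* = 435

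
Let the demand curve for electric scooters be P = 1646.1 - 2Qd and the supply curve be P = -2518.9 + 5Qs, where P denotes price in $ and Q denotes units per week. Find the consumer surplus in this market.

Inverting to quantity form: Qd = 823.05 - 0.5P and Qs = 503.78 + 0.2P.
At equilibrium Qd = Qs, so 823.05 - 0.5P = 503.78 + 0.2P; collecting terms, 319.27 = 0.7P and P* = 456.1.
From the demand curve, Q* = 823.05 - 0.5(456.1) = 595.
Demand choke price (Qd = 0): P = 823.05/0.5 = 1646.1. Consumer surplus = ½ × (1646.1 - 456.1) × 595 = 354025.

Consumer surplus = 354025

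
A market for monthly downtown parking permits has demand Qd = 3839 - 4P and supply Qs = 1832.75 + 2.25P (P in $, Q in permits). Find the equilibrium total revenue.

Total revenue = 820155

At equilibrium Qd = Qs, so 3839 - 4P = 1832.75 + 2.25P; collecting terms, 2006.25 = 6.25P and P* = 321.
From the demand curve, Q* = 3839 - 4(321) = 2555.
Total revenue = P* × Q* = 321 × 2555 = 820155.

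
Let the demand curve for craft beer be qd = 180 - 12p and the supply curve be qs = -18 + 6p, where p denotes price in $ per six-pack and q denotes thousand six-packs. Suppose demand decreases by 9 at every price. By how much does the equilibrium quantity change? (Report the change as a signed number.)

Set qd = qs: 180 - 12p = -18 + 6p, so 198 = 18p and p* = 11.
Substitute back: q* = 180 - 12(11) = 48.
After the shift, demand is qd = 171 - 12p.
The new intersection has 189 = 18p, i.e. p = 10.5, q = 45.
Δq = 45 - 48 = -3.

Δq = -3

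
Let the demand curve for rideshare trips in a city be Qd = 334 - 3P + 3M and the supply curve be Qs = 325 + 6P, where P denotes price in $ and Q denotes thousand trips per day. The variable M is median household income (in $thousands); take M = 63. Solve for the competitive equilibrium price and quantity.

With M = 63, demand is Qd = 523 - 3P.
At equilibrium Qd = Qs, so 523 - 3P = 325 + 6P; collecting terms, 198 = 9P and P* = 22.
Plugging P* into demand: Q* = 523 - 3(22) = 457.

P* = 22, Q* = 457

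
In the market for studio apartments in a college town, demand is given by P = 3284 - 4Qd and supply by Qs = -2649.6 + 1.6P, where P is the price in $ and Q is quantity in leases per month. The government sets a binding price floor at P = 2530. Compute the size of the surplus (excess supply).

Surplus = 1209.9

In direct form, Qd = 821 - 0.25P.
At P = 2530: Qd = 188.5 and Qs = 1398.4.
Surplus = Qs - Qd = 1398.4 - 188.5 = 1209.9.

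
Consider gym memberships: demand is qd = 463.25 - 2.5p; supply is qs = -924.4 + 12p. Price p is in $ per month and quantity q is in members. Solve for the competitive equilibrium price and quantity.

At equilibrium qd = qs, so 463.25 - 2.5p = -924.4 + 12p; collecting terms, 1387.65 = 14.5p and p* = 95.7.
Plugging p* into demand: q* = 463.25 - 2.5(95.7) = 224.

p* = 95.7, q* = 224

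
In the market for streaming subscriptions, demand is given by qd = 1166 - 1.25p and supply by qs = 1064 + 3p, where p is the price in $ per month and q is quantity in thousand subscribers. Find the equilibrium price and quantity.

The market clears where 1166 - 1.25p = 1064 + 3p. Rearranging, 4.25p = 102, hence p* = 24.
Substitute back: q* = 1166 - 1.25(24) = 1136.

p* = 24, q* = 1136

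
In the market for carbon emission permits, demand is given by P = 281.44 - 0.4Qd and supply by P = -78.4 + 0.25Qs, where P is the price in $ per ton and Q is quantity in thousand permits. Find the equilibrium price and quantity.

P* = 60, Q* = 553.6

Rewriting in direct form: Qd = 703.6 - 2.5P and Qs = 313.6 + 4P.
Set Qd = Qs: 703.6 - 2.5P = 313.6 + 4P, so 390 = 6.5P and P* = 60.
Substitute back: Q* = 703.6 - 2.5(60) = 553.6.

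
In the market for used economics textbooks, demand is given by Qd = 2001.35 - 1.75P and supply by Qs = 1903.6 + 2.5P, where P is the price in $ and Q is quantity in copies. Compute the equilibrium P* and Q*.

P* = 23, Q* = 1961.1

Equating demand and supply, 2001.35 - 1.75P = 1903.6 + 2.5P gives 4.25P = 97.75, so P* = 23.
Substitute back: Q* = 2001.35 - 1.75(23) = 1961.1.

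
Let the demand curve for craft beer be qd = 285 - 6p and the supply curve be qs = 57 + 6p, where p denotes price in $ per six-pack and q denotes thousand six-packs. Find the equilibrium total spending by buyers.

Set qd = qs: 285 - 6p = 57 + 6p, so 228 = 12p and p* = 19.
Then q* = 285 - 6(19) = 171.
Total spending by buyers = p* × q* = 19 × 171 = 3249.

Total spending by buyers = 3249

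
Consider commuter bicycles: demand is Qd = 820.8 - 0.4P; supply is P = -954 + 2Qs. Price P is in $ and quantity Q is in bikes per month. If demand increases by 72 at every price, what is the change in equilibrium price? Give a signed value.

ΔP = 80

Inverting to quantity form: Qs = 477 + 0.5P.
Equating demand and supply, 820.8 - 0.4P = 477 + 0.5P gives 0.9P = 343.8, so P* = 382.
Substitute back: Q* = 820.8 - 0.4(382) = 668.
After the shift, demand is Qd = 892.8 - 0.4P.
The new intersection has 415.8 = 0.9P, i.e. P = 462, Q = 708.
ΔP = 462 - 382 = 80.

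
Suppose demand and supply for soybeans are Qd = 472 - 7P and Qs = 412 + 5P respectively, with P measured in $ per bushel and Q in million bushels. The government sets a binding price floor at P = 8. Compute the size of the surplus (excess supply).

With P fixed at 8, quantity demanded is 416 and quantity supplied is 452.
Surplus = Qs - Qd = 452 - 416 = 36.

Surplus = 36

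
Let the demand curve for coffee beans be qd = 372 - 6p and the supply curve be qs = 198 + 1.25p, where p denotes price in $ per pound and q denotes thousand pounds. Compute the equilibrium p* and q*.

Set qd = qs: 372 - 6p = 198 + 1.25p, so 174 = 7.25p and p* = 24.
Plugging p* into demand: q* = 372 - 6(24) = 228.

p* = 24, q* = 228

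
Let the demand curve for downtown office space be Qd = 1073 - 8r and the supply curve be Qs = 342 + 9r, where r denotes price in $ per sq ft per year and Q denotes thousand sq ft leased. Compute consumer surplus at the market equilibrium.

The market clears where 1073 - 8r = 342 + 9r. Rearranging, 17r = 731, hence r* = 43.
Substitute back: Q* = 1073 - 8(43) = 729.
Demand choke price (Qd = 0): r = 1073/8 = 134.125. Consumer surplus = ½ × (134.125 - 43) × 729 = 33215.0625.

Consumer surplus = 33215.0625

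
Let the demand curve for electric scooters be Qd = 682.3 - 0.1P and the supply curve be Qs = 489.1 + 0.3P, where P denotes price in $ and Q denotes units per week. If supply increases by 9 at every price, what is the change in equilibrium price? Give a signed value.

At equilibrium Qd = Qs, so 682.3 - 0.1P = 489.1 + 0.3P; collecting terms, 193.2 = 0.4P and P* = 483.
Plugging P* into demand: Q* = 682.3 - 0.1(483) = 634.
After the shift, supply is Qs = 498.1 + 0.3P.
Re-solving, 0.4P = 184.2 gives P = 460.5 and Q = 636.25.
ΔP = 460.5 - 483 = -22.5.

ΔP = -22.5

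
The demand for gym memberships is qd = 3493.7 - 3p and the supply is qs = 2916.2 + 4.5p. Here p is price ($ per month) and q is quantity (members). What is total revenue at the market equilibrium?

Equating demand and supply, 3493.7 - 3p = 2916.2 + 4.5p gives 7.5p = 577.5, so p* = 77.
From the demand curve, q* = 3493.7 - 3(77) = 3262.7.
Total revenue = p* × q* = 77 × 3262.7 = 251227.9.

Total revenue = 251227.9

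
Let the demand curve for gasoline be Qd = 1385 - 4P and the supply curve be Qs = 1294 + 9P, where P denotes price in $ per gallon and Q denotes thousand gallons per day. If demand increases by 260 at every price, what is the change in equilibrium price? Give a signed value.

The market clears where 1385 - 4P = 1294 + 9P. Rearranging, 13P = 91, hence P* = 7.
Plugging P* into demand: Q* = 1385 - 4(7) = 1357.
After the shift, demand is Qd = 1645 - 4P.
Re-solving, 13P = 351 gives P = 27 and Q = 1537.
ΔP = 27 - 7 = 20.

ΔP = 20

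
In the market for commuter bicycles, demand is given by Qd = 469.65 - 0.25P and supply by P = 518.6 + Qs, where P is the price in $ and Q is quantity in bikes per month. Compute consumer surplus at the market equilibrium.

Inverting to quantity form: Qs = -518.6 + P.
Equating demand and supply, 469.65 - 0.25P = -518.6 + P gives 1.25P = 988.25, so P* = 790.6.
Then Q* = 469.65 - 0.25(790.6) = 272.
Demand choke price (Qd = 0): P = 469.65/0.25 = 1878.6. Consumer surplus = ½ × (1878.6 - 790.6) × 272 = 147968.

Consumer surplus = 147968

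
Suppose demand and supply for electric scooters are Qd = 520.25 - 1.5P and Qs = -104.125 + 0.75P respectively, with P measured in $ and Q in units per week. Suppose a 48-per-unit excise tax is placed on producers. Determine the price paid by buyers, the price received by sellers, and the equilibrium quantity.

P_b = 293.5, P_s = 245.5, Q = 80

The tax drives a wedge P_b - P_s = 48. Substituting P_s = P_b - 48 into supply: Qs = -140.125 + 0.75P_b.
Equate demand and the shifted supply: 520.25 - 1.5P_b = -140.125 + 0.75P_b, giving 2.25P_b = 660.375, so P_b = 293.5.
Then P_s = 293.5 - 48 = 245.5 and Q = 520.25 - 1.5(293.5) = 80.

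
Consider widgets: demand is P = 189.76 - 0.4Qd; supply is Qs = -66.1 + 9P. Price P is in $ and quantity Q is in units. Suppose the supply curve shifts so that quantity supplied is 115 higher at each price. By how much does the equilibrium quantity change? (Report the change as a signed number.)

ΔQ = 25

In direct form, Qd = 474.4 - 2.5P.
At equilibrium Qd = Qs, so 474.4 - 2.5P = -66.1 + 9P; collecting terms, 540.5 = 11.5P and P* = 47.
Substitute back: Q* = 474.4 - 2.5(47) = 356.9.
After the shift, supply is Qs = 48.9 + 9P.
The new intersection has 425.5 = 11.5P, i.e. P = 37, Q = 381.9.
ΔQ = 381.9 - 356.9 = 25.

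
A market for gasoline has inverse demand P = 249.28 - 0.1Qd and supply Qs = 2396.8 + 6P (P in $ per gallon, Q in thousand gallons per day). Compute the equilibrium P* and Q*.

P* = 6, Q* = 2432.8

Solving each curve for Q: Qd = 2492.8 - 10P.
Equating demand and supply, 2492.8 - 10P = 2396.8 + 6P gives 16P = 96, so P* = 6.
From the demand curve, Q* = 2492.8 - 10(6) = 2432.8.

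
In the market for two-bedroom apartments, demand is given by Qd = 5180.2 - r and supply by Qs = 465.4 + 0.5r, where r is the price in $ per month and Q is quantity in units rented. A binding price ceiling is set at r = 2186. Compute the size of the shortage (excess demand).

Shortage = 1435.8

Evaluating both curves at the ceiling price 2186 gives Qd = 2994.2, Qs = 1558.4.
Shortage = Qd - Qs = 2994.2 - 1558.4 = 1435.8.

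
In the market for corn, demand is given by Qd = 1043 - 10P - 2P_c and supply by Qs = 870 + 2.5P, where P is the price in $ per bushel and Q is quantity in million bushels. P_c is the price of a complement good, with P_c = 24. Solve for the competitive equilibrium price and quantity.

P* = 10, Q* = 895

With P_c = 24, demand is Qd = 995 - 10P.
At equilibrium Qd = Qs, so 995 - 10P = 870 + 2.5P; collecting terms, 125 = 12.5P and P* = 10.
Then Q* = 995 - 10(10) = 895.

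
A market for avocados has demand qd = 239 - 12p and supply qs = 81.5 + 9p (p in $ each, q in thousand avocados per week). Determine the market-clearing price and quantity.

p* = 7.5, q* = 149

Equating demand and supply, 239 - 12p = 81.5 + 9p gives 21p = 157.5, so p* = 7.5.
From the demand curve, q* = 239 - 12(7.5) = 149.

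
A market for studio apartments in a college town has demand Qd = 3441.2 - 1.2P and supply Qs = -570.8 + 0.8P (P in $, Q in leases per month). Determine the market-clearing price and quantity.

At equilibrium Qd = Qs, so 3441.2 - 1.2P = -570.8 + 0.8P; collecting terms, 4012 = 2P and P* = 2006.
Plugging P* into demand: Q* = 3441.2 - 1.2(2006) = 1034.

P* = 2006, Q* = 1034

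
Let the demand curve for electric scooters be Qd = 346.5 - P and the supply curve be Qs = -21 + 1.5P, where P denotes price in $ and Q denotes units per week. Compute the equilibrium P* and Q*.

The market clears where 346.5 - P = -21 + 1.5P. Rearranging, 2.5P = 367.5, hence P* = 147.
From the demand curve, Q* = 346.5 - 147 = 199.5.

P* = 147, Q* = 199.5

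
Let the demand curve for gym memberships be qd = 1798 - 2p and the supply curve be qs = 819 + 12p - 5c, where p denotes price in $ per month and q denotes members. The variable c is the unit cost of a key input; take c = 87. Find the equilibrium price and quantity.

p* = 101, q* = 1596

With c = 87, supply is qs = 384 + 12p.
Set qd = qs: 1798 - 2p = 384 + 12p, so 1414 = 14p and p* = 101.
Substitute back: q* = 1798 - 2(101) = 1596.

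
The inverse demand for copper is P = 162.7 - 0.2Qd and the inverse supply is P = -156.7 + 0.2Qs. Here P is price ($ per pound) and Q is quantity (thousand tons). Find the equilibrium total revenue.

Total revenue = 2395.5

In direct form, Qd = 813.5 - 5P and Qs = 783.5 + 5P.
Set Qd = Qs: 813.5 - 5P = 783.5 + 5P, so 30 = 10P and P* = 3.
Plugging P* into demand: Q* = 813.5 - 5(3) = 798.5.
Total revenue = P* × Q* = 3 × 798.5 = 2395.5.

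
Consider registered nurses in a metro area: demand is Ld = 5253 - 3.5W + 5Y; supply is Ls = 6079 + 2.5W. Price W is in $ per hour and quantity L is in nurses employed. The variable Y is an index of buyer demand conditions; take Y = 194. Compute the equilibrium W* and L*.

With Y = 194, demand is Ld = 6223 - 3.5W.
Set Ld = Ls: 6223 - 3.5W = 6079 + 2.5W, so 144 = 6W and W* = 24.
Then L* = 6223 - 3.5(24) = 6139.

W* = 24, L* = 6139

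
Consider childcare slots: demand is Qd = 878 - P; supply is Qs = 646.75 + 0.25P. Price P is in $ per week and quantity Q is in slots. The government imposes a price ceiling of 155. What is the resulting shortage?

Shortage = 37.5

At P = 155: Qd = 723 and Qs = 685.5.
Shortage = Qd - Qs = 723 - 685.5 = 37.5.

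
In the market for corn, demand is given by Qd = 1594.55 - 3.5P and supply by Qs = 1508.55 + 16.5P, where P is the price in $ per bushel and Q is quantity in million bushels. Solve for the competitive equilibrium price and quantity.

P* = 4.3, Q* = 1579.5

The market clears where 1594.55 - 3.5P = 1508.55 + 16.5P. Rearranging, 20P = 86, hence P* = 4.3.
Substitute back: Q* = 1594.55 - 3.5(4.3) = 1579.5.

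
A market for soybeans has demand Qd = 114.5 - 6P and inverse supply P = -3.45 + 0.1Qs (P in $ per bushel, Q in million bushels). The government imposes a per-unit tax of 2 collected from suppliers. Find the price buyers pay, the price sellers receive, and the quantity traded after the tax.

P_b = 6.25, P_s = 4.25, Q = 77

In direct form, Qs = 34.5 + 10P.
Suppliers keep P_s = P_b - 2 per unit, so supply in terms of the buyer price is Qs = 14.5 + 10P_b.
Set Qd = Qs: 114.5 - 6P_b = 14.5 + 10P_b, so 100 = 16P_b and P_b = 6.25.
So P_s = 4.25 and the quantity traded is Q = 114.5 - 6(6.25) = 77.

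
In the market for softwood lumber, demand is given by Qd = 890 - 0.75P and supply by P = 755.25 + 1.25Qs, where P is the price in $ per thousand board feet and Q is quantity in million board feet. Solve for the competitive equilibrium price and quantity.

P* = 964, Q* = 167

Solving each curve for Q: Qs = -604.2 + 0.8P.
Set Qd = Qs: 890 - 0.75P = -604.2 + 0.8P, so 1494.2 = 1.55P and P* = 964.
Substitute back: Q* = 890 - 0.75(964) = 167.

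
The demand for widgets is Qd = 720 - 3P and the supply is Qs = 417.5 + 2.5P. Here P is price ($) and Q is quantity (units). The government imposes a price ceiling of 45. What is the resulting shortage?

Evaluating both curves at the ceiling price 45 gives Qd = 585, Qs = 530.
Shortage = Qd - Qs = 585 - 530 = 55.

Shortage = 55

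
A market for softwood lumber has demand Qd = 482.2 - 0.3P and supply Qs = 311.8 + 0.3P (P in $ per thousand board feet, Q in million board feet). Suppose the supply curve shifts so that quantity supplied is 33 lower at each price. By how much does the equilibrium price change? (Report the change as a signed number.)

ΔP = 55

At equilibrium Qd = Qs, so 482.2 - 0.3P = 311.8 + 0.3P; collecting terms, 170.4 = 0.6P and P* = 284.
Then Q* = 482.2 - 0.3(284) = 397.
After the shift, supply is Qs = 278.8 + 0.3P.
Re-solving, 0.6P = 203.4 gives P = 339 and Q = 380.5.
ΔP = 339 - 284 = 55.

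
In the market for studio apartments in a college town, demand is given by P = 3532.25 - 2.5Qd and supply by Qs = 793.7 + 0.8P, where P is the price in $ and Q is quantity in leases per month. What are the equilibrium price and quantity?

Rewriting in direct form: Qd = 1412.9 - 0.4P.
The market clears where 1412.9 - 0.4P = 793.7 + 0.8P. Rearranging, 1.2P = 619.2, hence P* = 516.
Substitute back: Q* = 1412.9 - 0.4(516) = 1206.5.

P* = 516, Q* = 1206.5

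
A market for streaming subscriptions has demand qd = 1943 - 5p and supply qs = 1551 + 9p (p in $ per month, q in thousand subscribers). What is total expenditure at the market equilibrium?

Total expenditure = 50484

The market clears where 1943 - 5p = 1551 + 9p. Rearranging, 14p = 392, hence p* = 28.
Plugging p* into demand: q* = 1943 - 5(28) = 1803.
Total expenditure = p* × q* = 28 × 1803 = 50484.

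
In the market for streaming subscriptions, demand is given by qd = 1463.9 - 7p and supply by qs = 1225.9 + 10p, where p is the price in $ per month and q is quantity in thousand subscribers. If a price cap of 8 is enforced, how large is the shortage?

At p = 8: qd = 1407.9 and qs = 1305.9.
Shortage = qd - qs = 1407.9 - 1305.9 = 102.

Shortage = 102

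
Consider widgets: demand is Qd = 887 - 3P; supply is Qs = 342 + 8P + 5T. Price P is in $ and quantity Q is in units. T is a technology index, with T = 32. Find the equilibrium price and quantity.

P* = 35, Q* = 782

With T = 32, supply is Qs = 502 + 8P.
At equilibrium Qd = Qs, so 887 - 3P = 502 + 8P; collecting terms, 385 = 11P and P* = 35.
Substitute back: Q* = 887 - 3(35) = 782.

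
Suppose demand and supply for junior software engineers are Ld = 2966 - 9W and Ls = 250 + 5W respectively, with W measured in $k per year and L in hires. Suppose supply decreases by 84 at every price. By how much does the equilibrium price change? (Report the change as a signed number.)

ΔW = 6

The market clears where 2966 - 9W = 250 + 5W. Rearranging, 14W = 2716, hence W* = 194.
From the demand curve, L* = 2966 - 9(194) = 1220.
After the shift, supply is Ls = 166 + 5W.
New equilibrium: 2800 = 14W, so W = 200 and L = 1166.
ΔW = 200 - 194 = 6.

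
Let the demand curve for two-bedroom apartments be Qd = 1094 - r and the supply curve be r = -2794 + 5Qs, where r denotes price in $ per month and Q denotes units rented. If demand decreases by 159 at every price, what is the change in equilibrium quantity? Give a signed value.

Inverting to quantity form: Qs = 558.8 + 0.2r.
At equilibrium Qd = Qs, so 1094 - r = 558.8 + 0.2r; collecting terms, 535.2 = 1.2r and r* = 446.
Substitute back: Q* = 1094 - 446 = 648.
After the shift, demand is Qd = 935 - r.
New equilibrium: 376.2 = 1.2r, so r = 313.5 and Q = 621.5.
ΔQ = 621.5 - 648 = -26.5.

ΔQ = -26.5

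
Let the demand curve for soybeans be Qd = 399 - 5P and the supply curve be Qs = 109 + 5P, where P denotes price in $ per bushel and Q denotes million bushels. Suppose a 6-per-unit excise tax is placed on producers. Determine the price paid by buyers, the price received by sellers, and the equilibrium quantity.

With a tax of 6 on producers, they supply based on the net price P_s = P_b - 6, so Qs = 79 + 5P_b.
Equate demand and the shifted supply: 399 - 5P_b = 79 + 5P_b, giving 10P_b = 320, so P_b = 32.
Then P_s = 32 - 6 = 26 and Q = 399 - 5(32) = 239.

P_b = 32, P_s = 26, Q = 239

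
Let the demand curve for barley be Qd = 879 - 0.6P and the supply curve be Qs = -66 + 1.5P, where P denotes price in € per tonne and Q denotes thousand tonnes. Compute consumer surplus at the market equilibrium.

Set Qd = Qs: 879 - 0.6P = -66 + 1.5P, so 945 = 2.1P and P* = 450.
From the demand curve, Q* = 879 - 0.6(450) = 609.
Demand choke price (Qd = 0): P = 879/0.6 = 1465. Consumer surplus = ½ × (1465 - 450) × 609 = 309067.5.

Consumer surplus = 309067.5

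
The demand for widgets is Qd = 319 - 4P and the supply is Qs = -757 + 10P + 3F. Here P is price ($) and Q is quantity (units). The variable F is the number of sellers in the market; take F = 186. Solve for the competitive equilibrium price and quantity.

With F = 186, supply is Qs = -199 + 10P.
The market clears where 319 - 4P = -199 + 10P. Rearranging, 14P = 518, hence P* = 37.
Then Q* = 319 - 4(37) = 171.

P* = 37, Q* = 171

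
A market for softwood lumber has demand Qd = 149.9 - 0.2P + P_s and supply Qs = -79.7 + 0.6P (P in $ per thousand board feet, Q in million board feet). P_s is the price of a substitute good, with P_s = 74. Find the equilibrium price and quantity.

P* = 379.5, Q* = 148

With P_s = 74, demand is Qd = 223.9 - 0.2P.
Set Qd = Qs: 223.9 - 0.2P = -79.7 + 0.6P, so 303.6 = 0.8P and P* = 379.5.
Substitute back: Q* = 223.9 - 0.2(379.5) = 148.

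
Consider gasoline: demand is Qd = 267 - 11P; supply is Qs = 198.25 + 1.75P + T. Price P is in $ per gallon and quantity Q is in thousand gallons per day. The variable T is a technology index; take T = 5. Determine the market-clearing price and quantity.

P* = 5, Q* = 212

With T = 5, supply is Qs = 203.25 + 1.75P.
At equilibrium Qd = Qs, so 267 - 11P = 203.25 + 1.75P; collecting terms, 63.75 = 12.75P and P* = 5.
Then Q* = 267 - 11(5) = 212.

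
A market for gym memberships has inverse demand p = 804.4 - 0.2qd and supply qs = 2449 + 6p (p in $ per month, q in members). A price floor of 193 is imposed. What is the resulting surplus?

Surplus = 550

Solving each curve for q: qd = 4022 - 5p.
Evaluating both curves at the floor price 193 gives qd = 3057, qs = 3607.
Surplus = qs - qd = 3607 - 3057 = 550.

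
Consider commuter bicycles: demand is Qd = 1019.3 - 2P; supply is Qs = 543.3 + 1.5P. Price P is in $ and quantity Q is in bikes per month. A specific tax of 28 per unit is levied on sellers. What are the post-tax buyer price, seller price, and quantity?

With a tax of 28 on sellers, they supply based on the net price P_s = P_b - 28, so Qs = 501.3 + 1.5P_b.
Market clearing requires 1019.3 - 2P_b = 501.3 + 1.5P_b; hence 518 = 3.5P_b and P_b = 148.
Then P_s = 148 - 28 = 120 and Q = 1019.3 - 2(148) = 723.3.

P_b = 148, P_s = 120, Q = 723.3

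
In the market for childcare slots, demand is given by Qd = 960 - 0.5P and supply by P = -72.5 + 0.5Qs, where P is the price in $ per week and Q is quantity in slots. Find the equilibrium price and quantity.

P* = 326, Q* = 797

Solving each curve for Q: Qs = 145 + 2P.
The market clears where 960 - 0.5P = 145 + 2P. Rearranging, 2.5P = 815, hence P* = 326.
From the demand curve, Q* = 960 - 0.5(326) = 797.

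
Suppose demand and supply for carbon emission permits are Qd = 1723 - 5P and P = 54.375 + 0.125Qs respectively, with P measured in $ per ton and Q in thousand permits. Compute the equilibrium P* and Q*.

P* = 166, Q* = 893

Solving each curve for Q: Qs = -435 + 8P.
The market clears where 1723 - 5P = -435 + 8P. Rearranging, 13P = 2158, hence P* = 166.
Then Q* = 1723 - 5(166) = 893.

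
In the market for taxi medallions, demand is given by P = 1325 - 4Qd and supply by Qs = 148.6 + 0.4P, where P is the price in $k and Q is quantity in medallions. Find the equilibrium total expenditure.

Total expenditure = 73341

Solving each curve for Q: Qd = 331.25 - 0.25P.
Equating demand and supply, 331.25 - 0.25P = 148.6 + 0.4P gives 0.65P = 182.65, so P* = 281.
Then Q* = 331.25 - 0.25(281) = 261.
Total expenditure = P* × Q* = 281 × 261 = 73341.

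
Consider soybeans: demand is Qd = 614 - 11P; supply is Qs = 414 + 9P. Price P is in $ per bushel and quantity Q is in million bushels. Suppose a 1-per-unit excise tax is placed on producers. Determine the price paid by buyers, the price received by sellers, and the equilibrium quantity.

Producers keep P_s = P_b - 1 per unit, so supply in terms of the buyer price is Qs = 405 + 9P_b.
Market clearing requires 614 - 11P_b = 405 + 9P_b; hence 209 = 20P_b and P_b = 10.45.
Then P_s = 10.45 - 1 = 9.45 and Q = 614 - 11(10.45) = 499.05.

P_b = 10.45, P_s = 9.45, Q = 499.05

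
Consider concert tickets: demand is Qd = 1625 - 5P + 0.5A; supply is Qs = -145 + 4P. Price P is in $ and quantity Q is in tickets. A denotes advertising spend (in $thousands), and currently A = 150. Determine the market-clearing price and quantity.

P* = 205, Q* = 675

With A = 150, demand is Qd = 1700 - 5P.
Set Qd = Qs: 1700 - 5P = -145 + 4P, so 1845 = 9P and P* = 205.
Then Q* = 1700 - 5(205) = 675.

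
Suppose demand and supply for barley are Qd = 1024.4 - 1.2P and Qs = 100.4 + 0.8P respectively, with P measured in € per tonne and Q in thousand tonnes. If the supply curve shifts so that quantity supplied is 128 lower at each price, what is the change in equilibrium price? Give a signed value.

ΔP = 64

Set Qd = Qs: 1024.4 - 1.2P = 100.4 + 0.8P, so 924 = 2P and P* = 462.
Then Q* = 1024.4 - 1.2(462) = 470.
After the shift, supply is Qs = -27.6 + 0.8P.
Re-solving, 2P = 1052 gives P = 526 and Q = 393.2.
ΔP = 526 - 462 = 64.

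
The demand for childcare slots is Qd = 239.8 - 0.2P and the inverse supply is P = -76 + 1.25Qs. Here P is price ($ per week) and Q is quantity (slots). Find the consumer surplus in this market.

Solving each curve for Q: Qs = 60.8 + 0.8P.
Set Qd = Qs: 239.8 - 0.2P = 60.8 + 0.8P, so 179 = P and P* = 179.
Plugging P* into demand: Q* = 239.8 - 0.2(179) = 204.
Demand choke price (Qd = 0): P = 239.8/0.2 = 1199. Consumer surplus = ½ × (1199 - 179) × 204 = 104040.

Consumer surplus = 104040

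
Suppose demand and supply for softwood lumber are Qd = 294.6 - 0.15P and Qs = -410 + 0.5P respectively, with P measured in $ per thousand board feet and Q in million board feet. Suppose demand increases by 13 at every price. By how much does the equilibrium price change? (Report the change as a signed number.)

ΔP = 20

Equating demand and supply, 294.6 - 0.15P = -410 + 0.5P gives 0.65P = 704.6, so P* = 1084.
Substitute back: Q* = 294.6 - 0.15(1084) = 132.
After the shift, demand is Qd = 307.6 - 0.15P.
The new intersection has 717.6 = 0.65P, i.e. P = 1104, Q = 142.
ΔP = 1104 - 1084 = 20.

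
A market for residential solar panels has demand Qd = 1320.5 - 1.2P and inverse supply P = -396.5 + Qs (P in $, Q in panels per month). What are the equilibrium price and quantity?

Inverting to quantity form: Qs = 396.5 + P.
Equating demand and supply, 1320.5 - 1.2P = 396.5 + P gives 2.2P = 924, so P* = 420.
Then Q* = 1320.5 - 1.2(420) = 816.5.

P* = 420, Q* = 816.5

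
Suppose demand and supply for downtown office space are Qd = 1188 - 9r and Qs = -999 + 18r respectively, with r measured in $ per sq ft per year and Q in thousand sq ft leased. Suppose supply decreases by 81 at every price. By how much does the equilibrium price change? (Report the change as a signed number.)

The market clears where 1188 - 9r = -999 + 18r. Rearranging, 27r = 2187, hence r* = 81.
From the demand curve, Q* = 1188 - 9(81) = 459.
After the shift, supply is Qs = -1080 + 18r.
Re-solving, 27r = 2268 gives r = 84 and Q = 432.
Δr = 84 - 81 = 3.

Δr = 3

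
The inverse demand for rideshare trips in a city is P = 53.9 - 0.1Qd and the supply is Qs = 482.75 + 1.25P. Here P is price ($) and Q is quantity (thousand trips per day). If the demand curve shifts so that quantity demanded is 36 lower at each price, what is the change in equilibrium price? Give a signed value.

In direct form, Qd = 539 - 10P.
At equilibrium Qd = Qs, so 539 - 10P = 482.75 + 1.25P; collecting terms, 56.25 = 11.25P and P* = 5.
Then Q* = 539 - 10(5) = 489.
After the shift, demand is Qd = 503 - 10P.
Re-solving, 11.25P = 20.25 gives P = 1.8 and Q = 485.
ΔP = 1.8 - 5 = -3.2.

ΔP = -3.2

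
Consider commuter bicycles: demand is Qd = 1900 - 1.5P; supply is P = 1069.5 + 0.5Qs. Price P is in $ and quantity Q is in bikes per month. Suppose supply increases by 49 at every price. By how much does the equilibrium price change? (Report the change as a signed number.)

Inverting to quantity form: Qs = -2139 + 2P.
Set Qd = Qs: 1900 - 1.5P = -2139 + 2P, so 4039 = 3.5P and P* = 1154.
Plugging P* into demand: Q* = 1900 - 1.5(1154) = 169.
After the shift, supply is Qs = -2090 + 2P.
The new intersection has 3990 = 3.5P, i.e. P = 1140, Q = 190.
ΔP = 1140 - 1154 = -14.

ΔP = -14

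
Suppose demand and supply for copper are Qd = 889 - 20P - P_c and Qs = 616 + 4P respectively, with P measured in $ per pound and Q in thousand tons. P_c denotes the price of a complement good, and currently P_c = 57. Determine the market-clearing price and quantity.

P* = 9, Q* = 652

With P_c = 57, demand is Qd = 832 - 20P.
At equilibrium Qd = Qs, so 832 - 20P = 616 + 4P; collecting terms, 216 = 24P and P* = 9.
Plugging P* into demand: Q* = 832 - 20(9) = 652.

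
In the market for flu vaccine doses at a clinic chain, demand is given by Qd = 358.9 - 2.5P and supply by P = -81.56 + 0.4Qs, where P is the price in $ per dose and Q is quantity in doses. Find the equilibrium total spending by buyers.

Total spending by buyers = 8723.4

Solving each curve for Q: Qs = 203.9 + 2.5P.
Set Qd = Qs: 358.9 - 2.5P = 203.9 + 2.5P, so 155 = 5P and P* = 31.
Plugging P* into demand: Q* = 358.9 - 2.5(31) = 281.4.
Total spending by buyers = P* × Q* = 31 × 281.4 = 8723.4.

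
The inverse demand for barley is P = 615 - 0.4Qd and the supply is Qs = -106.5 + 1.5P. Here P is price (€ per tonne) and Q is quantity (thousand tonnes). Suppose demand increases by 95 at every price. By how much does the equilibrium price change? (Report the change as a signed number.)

ΔP = 23.75

Solving each curve for Q: Qd = 1537.5 - 2.5P.
The market clears where 1537.5 - 2.5P = -106.5 + 1.5P. Rearranging, 4P = 1644, hence P* = 411.
Plugging P* into demand: Q* = 1537.5 - 2.5(411) = 510.
After the shift, demand is Qd = 1632.5 - 2.5P.
Re-solving, 4P = 1739 gives P = 434.75 and Q = 545.625.
ΔP = 434.75 - 411 = 23.75.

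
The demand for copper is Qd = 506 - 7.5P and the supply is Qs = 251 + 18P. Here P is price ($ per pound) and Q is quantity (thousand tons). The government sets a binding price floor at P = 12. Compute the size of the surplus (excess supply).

At P = 12: Qd = 416 and Qs = 467.
Surplus = Qs - Qd = 467 - 416 = 51.

Surplus = 51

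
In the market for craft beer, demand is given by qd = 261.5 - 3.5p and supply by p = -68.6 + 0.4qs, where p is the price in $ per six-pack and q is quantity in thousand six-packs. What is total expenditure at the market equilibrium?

Total expenditure = 3135

Rewriting in direct form: qs = 171.5 + 2.5p.
The market clears where 261.5 - 3.5p = 171.5 + 2.5p. Rearranging, 6p = 90, hence p* = 15.
Plugging p* into demand: q* = 261.5 - 3.5(15) = 209.
Total expenditure = p* × q* = 15 × 209 = 3135.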